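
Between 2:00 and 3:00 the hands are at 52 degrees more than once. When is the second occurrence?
At t minutes past 2:00, the hour hand is at 30 x 2 + 0.5t degrees and the minute hand is at 6t degrees.
The smaller angle between them is 52 degrees when |30H - 5.5t| = 52 or |30H - 5.5t| = 308.
With H = 2, solve 30 x 2 - 5.5t = +/- target for each target:
  t = (30 x 2 - 52) / 5.5 = 1.45
  t = (30 x 2 + 52) / 5.5 = 20.36
  t = (30 x 2 - 308) / 5.5 = -45.09 (outside (0, 60))
  t = (30 x 2 + 308) / 5.5 = 66.91 (outside (0, 60))
Valid solutions in (0, 60): {1.45, 20.36} minutes.
The second occurrence is t = 20.36 minutes.
The hands form a 52-degree angle at 20.36 minutes past 2:00.

Final answer: 20.36 minutes past 2:00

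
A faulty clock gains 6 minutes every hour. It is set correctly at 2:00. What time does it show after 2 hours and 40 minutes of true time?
For every 60 true minutes, the faulty clock advances 60 + 6 = 66 minutes.
True elapsed: 2 hours and 40 minutes = 160 minutes.
Faulty clock advances: 160 x 66/60 = 176 minutes (drift: 16 minutes ahead).
Shown time: 2:00 + 176 minutes = 4:56.

Final answer: 4:56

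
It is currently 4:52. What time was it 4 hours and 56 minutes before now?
Starting time: 4:52 = 292 total minutes past 12:00
Subtracting: 4 hours and 56 minutes = 296 minutes
292 - 296 = -4 (negative, add 12 hours = 720) = 716 minutes
= 11 hours and 56 minutes past 12:00 = 11:56

Final answer: 11:56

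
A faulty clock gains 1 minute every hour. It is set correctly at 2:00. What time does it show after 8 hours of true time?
For every 60 true minutes, the faulty clock advances 60 + 1 = 61 minutes.
True elapsed: 8 hours = 480 minutes.
Faulty clock advances: 480 x 61/60 = 488 minutes (drift: 8 minutes ahead).
Shown time: 2:00 + 488 minutes = 10:08.

Final answer: 10:08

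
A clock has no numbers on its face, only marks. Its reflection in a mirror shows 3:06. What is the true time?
Reflection across the vertical (12-6) axis maps a hand at angle A degrees to (360 - A) degrees, which sends a reading of T minutes past 12:00 to (720 - T) minutes past 12:00.
Mirror reads 3:06 = 186 minutes past 12:00.
Actual time: (720 - 186) mod 720 = 534 minutes = 8:54.

Final answer: 8:54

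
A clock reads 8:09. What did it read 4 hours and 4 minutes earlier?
Starting time: 8:09 = 489 total minutes past 12:00
Subtracting: 4 hours and 4 minutes = 244 minutes
489 - 244 = 245 minutes
= 4 hours and 5 minutes past 12:00 = 4:05

Final answer: 4:05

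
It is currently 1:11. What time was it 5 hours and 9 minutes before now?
Starting time: 1:11 = 71 total minutes past 12:00
Subtracting: 5 hours and 9 minutes = 309 minutes
71 - 309 = -238 (negative, add 12 hours = 720) = 482 minutes
= 8 hours and 2 minutes past 12:00 = 8:02

Final answer: 8:02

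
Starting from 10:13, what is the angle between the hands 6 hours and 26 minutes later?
First find the time 6 hours and 26 minutes after 10:13.
Total minutes: 10 x 60 + 13 + 6 x 60 + 26 = 999.
999 mod 720 = 279 minutes = 4:39.
Now compute the angle at 4:39:
Hour hand: 4 x 30 + 39 x 0.5 = 139.5 degrees
Minute hand: 39 x 6 = 234 degrees
Difference: |139.5 - 234| = 94.5 degrees
The angle is 94.5 degrees

Final answer: 94.5 degrees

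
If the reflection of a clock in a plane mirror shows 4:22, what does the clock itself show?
Reflection across the vertical (12-6) axis maps a hand at angle A degrees to (360 - A) degrees, which sends a reading of T minutes past 12:00 to (720 - T) minutes past 12:00.
Mirror reads 4:22 = 262 minutes past 12:00.
Actual time: (720 - 262) mod 720 = 458 minutes = 7:38.

Final answer: 7:38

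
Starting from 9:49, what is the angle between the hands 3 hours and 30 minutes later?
First find the time 3 hours and 30 minutes after 9:49.
Total minutes: 9 x 60 + 49 + 3 x 60 + 30 = 799.
799 mod 720 = 79 minutes = 1:19.
Now compute the angle at 1:19:
Hour hand: 1 x 30 + 19 x 0.5 = 39.5 degrees
Minute hand: 19 x 6 = 114 degrees
Difference: |39.5 - 114| = 74.5 degrees
The angle is 74.5 degrees

Final answer: 74.5 degrees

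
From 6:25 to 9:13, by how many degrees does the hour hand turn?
The hour hand moves 0.5 degrees per minute.
Time elapsed: 9:13 - 6:25 = 168 minutes
Angular displacement: 168 x 0.5 = 84 degrees

Final answer: 84 degrees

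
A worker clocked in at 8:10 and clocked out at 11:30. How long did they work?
From 8:10 to 11:30:
(11 x 60 + 30) - (8 x 60 + 10) = 690 - 490 = 200 minutes
= 3 hours and 20 minutes

Final answer: 3 hours and 20 minutes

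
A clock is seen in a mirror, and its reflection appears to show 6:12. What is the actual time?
Reflection across the vertical (12-6) axis maps a hand at angle A degrees to (360 - A) degrees, which sends a reading of T minutes past 12:00 to (720 - T) minutes past 12:00.
Mirror reads 6:12 = 372 minutes past 12:00.
Actual time: (720 - 372) mod 720 = 348 minutes = 5:48.

Final answer: 5:48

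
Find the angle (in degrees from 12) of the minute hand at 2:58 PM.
The minute hand moves 6 degrees per minute.
At 2:58: 58 x 6 = 348 degrees

Final answer: 348 degrees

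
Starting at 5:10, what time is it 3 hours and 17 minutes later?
Starting time: 5:10
Adding 17 minutes to 10 minutes: 10 + 17 = 27 minutes
Adding 3 hours: 5 + 3 = 8
Final time: 8:27

Final answer: 8:27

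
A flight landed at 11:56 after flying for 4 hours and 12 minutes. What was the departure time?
Starting time: 11:56 = 716 total minutes past 12:00
Subtracting: 4 hours and 12 minutes = 252 minutes
716 - 252 = 464 minutes
= 7 hours and 44 minutes past 12:00 = 7:44

Final answer: 7:44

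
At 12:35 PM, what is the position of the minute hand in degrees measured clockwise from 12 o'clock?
The minute hand moves 6 degrees per minute.
At 12:35: 35 x 6 = 210 degrees

Final answer: 210 degrees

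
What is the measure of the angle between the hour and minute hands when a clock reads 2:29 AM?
Hour hand position: 2 x 30 + 29 x 0.5 = 74.5 degrees
Minute hand position: 29 x 6 = 174 degrees
Difference: |74.5 - 174| = 99.5 degrees
The angle between the hands is 99.5 degrees

Final answer: 99.5 degrees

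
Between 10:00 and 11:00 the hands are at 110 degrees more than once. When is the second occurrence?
At t minutes past 10:00, the hour hand is at 30 x 10 + 0.5t degrees and the minute hand is at 6t degrees.
The smaller angle between them is 110 degrees when |30H - 5.5t| = 110 or |30H - 5.5t| = 250.
With H = 10, solve 30 x 10 - 5.5t = +/- target for each target:
  t = (30 x 10 - 110) / 5.5 = 34.55
  t = (30 x 10 + 110) / 5.5 = 74.55 (outside (0, 60))
  t = (30 x 10 - 250) / 5.5 = 9.09
  t = (30 x 10 + 250) / 5.5 = 100 (outside (0, 60))
Valid solutions in (0, 60): {9.09, 34.55} minutes.
The second occurrence is t = 34.55 minutes.
The hands form a 110-degree angle at 34.55 minutes past 10:00.

Final answer: 34.55 minutes past 10:00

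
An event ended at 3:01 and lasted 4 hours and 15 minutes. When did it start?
Starting time: 3:01 = 181 total minutes past 12:00
Subtracting: 4 hours and 15 minutes = 255 minutes
181 - 255 = -74 (negative, add 12 hours = 720) = 646 minutes
= 10 hours and 46 minutes past 12:00 = 10:46

Final answer: 10:46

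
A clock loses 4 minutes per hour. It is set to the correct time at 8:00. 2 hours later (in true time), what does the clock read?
For every 60 true minutes, the faulty clock advances 60 - 4 = 56 minutes.
True elapsed: 2 hours = 120 minutes.
Faulty clock advances: 120 x 56/60 = 112 minutes (drift: 8 minutes behind).
Shown time: 8:00 + 112 minutes = 9:52.

Final answer: 9:52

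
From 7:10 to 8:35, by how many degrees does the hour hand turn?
The hour hand moves 0.5 degrees per minute.
Time elapsed: 8:35 - 7:10 = 85 minutes
Angular displacement: 85 x 0.5 = 42.5 degrees

Final answer: 42.5 degrees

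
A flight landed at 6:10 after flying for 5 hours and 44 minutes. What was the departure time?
Starting time: 6:10 = 370 total minutes past 12:00
Subtracting: 5 hours and 44 minutes = 344 minutes
370 - 344 = 26 minutes
= 26 minutes past 12:00 = 12:26

Final answer: 12:26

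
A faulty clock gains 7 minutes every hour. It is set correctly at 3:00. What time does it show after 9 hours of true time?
For every 60 true minutes, the faulty clock advances 60 + 7 = 67 minutes.
True elapsed: 9 hours = 540 minutes.
Faulty clock advances: 540 x 67/60 = 603 minutes (drift: 63 minutes ahead).
Shown time: 3:00 + 603 minutes = 1:03.

Final answer: 1:03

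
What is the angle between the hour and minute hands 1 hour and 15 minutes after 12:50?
First find the time 1 hour and 15 minutes after 12:50.
Total minutes: 12 x 60 + 50 + 1 x 60 + 15 = 845.
845 mod 720 = 125 minutes = 2:05.
Now compute the angle at 2:05:
Hour hand: 2 x 30 + 5 x 0.5 = 62.5 degrees
Minute hand: 5 x 6 = 30 degrees
Difference: |62.5 - 30| = 32.5 degrees
The angle is 32.5 degrees

Final answer: 32.5 degrees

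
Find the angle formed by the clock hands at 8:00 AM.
Hour hand position: 8 x 30 + 0 x 0.5 = 240 degrees
Minute hand position: 0 x 6 = 0 degrees
Difference: |240 - 0| = 240 degrees
Since 240 > 180, the smaller angle is 360 - 240 = 120 degrees

Final answer: 120 degrees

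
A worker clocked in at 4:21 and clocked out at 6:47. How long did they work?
From 4:21 to 6:47:
(6 x 60 + 47) - (4 x 60 + 21) = 407 - 261 = 146 minutes
= 2 hours and 26 minutes

Final answer: 2 hours and 26 minutes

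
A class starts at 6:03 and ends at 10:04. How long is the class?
From 6:03 to 10:04:
(10 x 60 + 4) - (6 x 60 + 3) = 604 - 363 = 241 minutes
= 4 hours and 1 minute

Final answer: 4 hours and 1 minute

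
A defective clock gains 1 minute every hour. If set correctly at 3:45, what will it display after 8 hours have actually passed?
For every 60 true minutes, the faulty clock advances 60 + 1 = 61 minutes.
True elapsed: 8 hours = 480 minutes.
Faulty clock advances: 480 x 61/60 = 488 minutes (drift: 8 minutes ahead).
Shown time: 3:45 + 488 minutes = 11:53.

Final answer: 11:53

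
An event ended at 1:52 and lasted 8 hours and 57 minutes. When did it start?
Starting time: 1:52 = 112 total minutes past 12:00
Subtracting: 8 hours and 57 minutes = 537 minutes
112 - 537 = -425 (negative, add 12 hours = 720) = 295 minutes
= 4 hours and 55 minutes past 12:00 = 4:55

Final answer: 4:55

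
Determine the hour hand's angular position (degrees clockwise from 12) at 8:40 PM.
The hour hand moves 30 degrees per hour and 0.5 degrees per minute.
At 8:40: (8) x 30 + 40 x 0.5 = 240 + 20 = 260 degrees

Final answer: 260 degrees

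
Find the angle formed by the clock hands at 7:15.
Hour hand position: 7 x 30 + 15 x 0.5 = 217.5 degrees
Minute hand position: 15 x 6 = 90 degrees
Difference: |217.5 - 90| = 127.5 degrees
The angle between the hands is 127.5 degrees

Final answer: 127.5 degrees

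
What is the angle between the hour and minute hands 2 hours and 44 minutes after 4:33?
First find the time 2 hours and 44 minutes after 4:33.
Total minutes: 4 x 60 + 33 + 2 x 60 + 44 = 437.
437 mod 720 = 437 minutes = 7:17.
Now compute the angle at 7:17:
Hour hand: 7 x 30 + 17 x 0.5 = 218.5 degrees
Minute hand: 17 x 6 = 102 degrees
Difference: |218.5 - 102| = 116.5 degrees
The angle is 116.5 degrees

Final answer: 116.5 degrees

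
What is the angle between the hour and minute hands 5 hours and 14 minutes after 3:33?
First find the time 5 hours and 14 minutes after 3:33.
Total minutes: 3 x 60 + 33 + 5 x 60 + 14 = 527.
527 mod 720 = 527 minutes = 8:47.
Now compute the angle at 8:47:
Hour hand: 8 x 30 + 47 x 0.5 = 263.5 degrees
Minute hand: 47 x 6 = 282 degrees
Difference: |263.5 - 282| = 18.5 degrees
The angle is 18.5 degrees

Final answer: 18.5 degrees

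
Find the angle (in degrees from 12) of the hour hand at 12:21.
The hour hand moves 30 degrees per hour and 0.5 degrees per minute.
At 12:21: (0) x 30 + 21 x 0.5 = 0 + 10.5 = 10.5 degrees

Final answer: 10.5 degrees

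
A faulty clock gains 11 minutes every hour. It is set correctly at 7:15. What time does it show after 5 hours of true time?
For every 60 true minutes, the faulty clock advances 60 + 11 = 71 minutes.
True elapsed: 5 hours = 300 minutes.
Faulty clock advances: 300 x 71/60 = 355 minutes (drift: 55 minutes ahead).
Shown time: 7:15 + 355 minutes = 1:10.

Final answer: 1:10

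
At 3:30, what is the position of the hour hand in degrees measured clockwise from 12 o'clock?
The hour hand moves 30 degrees per hour and 0.5 degrees per minute.
At 3:30: (3) x 30 + 30 x 0.5 = 90 + 15 = 105 degrees

Final answer: 105 degrees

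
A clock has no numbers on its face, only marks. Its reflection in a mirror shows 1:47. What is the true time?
Reflection across the vertical (12-6) axis maps a hand at angle A degrees to (360 - A) degrees, which sends a reading of T minutes past 12:00 to (720 - T) minutes past 12:00.
Mirror reads 1:47 = 107 minutes past 12:00.
Actual time: (720 - 107) mod 720 = 613 minutes = 10:13.

Final answer: 10:13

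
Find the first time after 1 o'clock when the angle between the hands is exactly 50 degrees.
At t minutes past 1:00, the hour hand is at 30 x 1 + 0.5t degrees and the minute hand is at 6t degrees.
The smaller angle between them is 50 degrees when |30H - 5.5t| = 50 or |30H - 5.5t| = 310.
With H = 1, solve 30 x 1 - 5.5t = +/- target for each target:
  t = (30 x 1 - 50) / 5.5 = -3.64 (outside (0, 60))
  t = (30 x 1 + 50) / 5.5 = 14.55
  t = (30 x 1 - 310) / 5.5 = -50.91 (outside (0, 60))
  t = (30 x 1 + 310) / 5.5 = 61.82 (outside (0, 60))
Valid solutions in (0, 60): {14.55} minutes.
The first occurrence is t = 14.55 minutes.
The hands form a 50-degree angle at 14.55 minutes past 1:00.

Final answer: 14.55 minutes past 1:00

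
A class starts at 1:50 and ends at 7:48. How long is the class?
From 1:50 to 7:48:
(7 x 60 + 48) - (1 x 60 + 50) = 468 - 110 = 358 minutes
= 5 hours and 58 minutes

Final answer: 5 hours and 58 minutes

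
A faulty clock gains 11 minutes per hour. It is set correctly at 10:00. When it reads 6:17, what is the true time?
For every 60 true minutes, the faulty clock advances 71 minutes, so 1 faulty-clock minute corresponds to 60/71 true minutes.
From 10:00 to 6:17 on the faulty dial is 497 minutes.
True elapsed: 497 x 60/71 = 420 minutes = 7 hours.
True time: 10:00 + 7 hours = 5:00.

Final answer: 5:00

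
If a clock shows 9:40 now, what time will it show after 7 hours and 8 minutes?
Starting time: 9:40
Adding 8 minutes to 40 minutes: 40 + 8 = 48 minutes
Adding 7 hours: 9 + 7 = 16 - 12 = 4
Final time: 4:48

Final answer: 4:48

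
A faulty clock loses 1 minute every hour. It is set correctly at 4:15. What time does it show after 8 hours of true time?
For every 60 true minutes, the faulty clock advances 60 - 1 = 59 minutes.
True elapsed: 8 hours = 480 minutes.
Faulty clock advances: 480 x 59/60 = 472 minutes (drift: 8 minutes behind).
Shown time: 4:15 + 472 minutes = 12:07.

Final answer: 12:07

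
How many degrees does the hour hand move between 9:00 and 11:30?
The hour hand moves 0.5 degrees per minute.
Time elapsed: 11:30 - 9:00 = 150 minutes
Angular displacement: 150 x 0.5 = 75 degrees

Final answer: 75 degrees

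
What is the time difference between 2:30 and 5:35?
From 2:30 to 5:35:
(5 x 60 + 35) - (2 x 60 + 30) = 335 - 150 = 185 minutes
= 3 hours and 5 minutes

Final answer: 3 hours and 5 minutes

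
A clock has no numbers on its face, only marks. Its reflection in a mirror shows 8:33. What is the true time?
Reflection across the vertical (12-6) axis maps a hand at angle A degrees to (360 - A) degrees, which sends a reading of T minutes past 12:00 to (720 - T) minutes past 12:00.
Mirror reads 8:33 = 513 minutes past 12:00.
Actual time: (720 - 513) mod 720 = 207 minutes = 3:27.

Final answer: 3:27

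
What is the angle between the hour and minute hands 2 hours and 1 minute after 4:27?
First find the time 2 hours and 1 minute after 4:27.
Total minutes: 4 x 60 + 27 + 2 x 60 + 1 = 388.
388 mod 720 = 388 minutes = 6:28.
Now compute the angle at 6:28:
Hour hand: 6 x 30 + 28 x 0.5 = 194 degrees
Minute hand: 28 x 6 = 168 degrees
Difference: |194 - 168| = 26 degrees
The angle is 26 degrees

Final answer: 26 degrees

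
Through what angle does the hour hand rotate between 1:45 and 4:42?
The hour hand moves 0.5 degrees per minute.
Time elapsed: 4:42 - 1:45 = 177 minutes
Angular displacement: 177 x 0.5 = 88.5 degrees

Final answer: 88.5 degrees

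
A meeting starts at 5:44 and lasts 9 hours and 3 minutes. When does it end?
Starting time: 5:44
Adding 3 minutes to 44 minutes: 44 + 3 = 47 minutes
Adding 9 hours: 5 + 9 = 14 - 12 = 2
Final time: 2:47

Final answer: 2:47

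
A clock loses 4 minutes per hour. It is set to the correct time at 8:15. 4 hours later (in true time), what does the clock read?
For every 60 true minutes, the faulty clock advances 60 - 4 = 56 minutes.
True elapsed: 4 hours = 240 minutes.
Faulty clock advances: 240 x 56/60 = 224 minutes (drift: 16 minutes behind).
Shown time: 8:15 + 224 minutes = 11:59.

Final answer: 11:59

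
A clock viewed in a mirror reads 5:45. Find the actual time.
Reflection across the vertical (12-6) axis maps a hand at angle A degrees to (360 - A) degrees, which sends a reading of T minutes past 12:00 to (720 - T) minutes past 12:00.
Mirror reads 5:45 = 345 minutes past 12:00.
Actual time: (720 - 345) mod 720 = 375 minutes = 6:15.

Final answer: 6:15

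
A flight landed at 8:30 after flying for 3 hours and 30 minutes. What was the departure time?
Starting time: 8:30 = 510 total minutes past 12:00
Subtracting: 3 hours and 30 minutes = 210 minutes
510 - 210 = 300 minutes
= 5 hours past 12:00 = 5:00

Final answer: 5:00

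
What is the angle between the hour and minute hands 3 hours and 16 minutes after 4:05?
First find the time 3 hours and 16 minutes after 4:05.
Total minutes: 4 x 60 + 5 + 3 x 60 + 16 = 441.
441 mod 720 = 441 minutes = 7:21.
Now compute the angle at 7:21:
Hour hand: 7 x 30 + 21 x 0.5 = 220.5 degrees
Minute hand: 21 x 6 = 126 degrees
Difference: |220.5 - 126| = 94.5 degrees
The angle is 94.5 degrees

Final answer: 94.5 degrees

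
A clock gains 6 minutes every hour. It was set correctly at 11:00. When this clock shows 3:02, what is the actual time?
For every 60 true minutes, the faulty clock advances 66 minutes, so 1 faulty-clock minute corresponds to 60/66 true minutes.
From 11:00 to 3:02 on the faulty dial is 242 minutes.
True elapsed: 242 x 60/66 = 220 minutes = 3 hours and 40 minutes.
True time: 11:00 + 3 hours and 40 minutes = 2:40.

Final answer: 2:40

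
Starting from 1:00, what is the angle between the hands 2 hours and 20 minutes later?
First find the time 2 hours and 20 minutes after 1:00.
Total minutes: 1 x 60 + 0 + 2 x 60 + 20 = 200.
200 mod 720 = 200 minutes = 3:20.
Now compute the angle at 3:20:
Hour hand: 3 x 30 + 20 x 0.5 = 100 degrees
Minute hand: 20 x 6 = 120 degrees
Difference: |100 - 120| = 20 degrees
The angle is 20 degrees

Final answer: 20 degrees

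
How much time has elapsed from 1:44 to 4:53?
From 1:44 to 4:53:
(4 x 60 + 53) - (1 x 60 + 44) = 293 - 104 = 189 minutes
= 3 hours and 9 minutes

Final answer: 3 hours and 9 minutes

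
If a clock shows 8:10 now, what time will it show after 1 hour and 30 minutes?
Starting time: 8:10
Adding 30 minutes to 10 minutes: 10 + 30 = 40 minutes
Adding 1 hour: 8 + 1 = 9
Final time: 9:40

Final answer: 9:40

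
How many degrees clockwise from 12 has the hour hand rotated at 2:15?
The hour hand moves 30 degrees per hour and 0.5 degrees per minute.
At 2:15: (2) x 30 + 15 x 0.5 = 60 + 7.5 = 67.5 degrees

Final answer: 67.5 degrees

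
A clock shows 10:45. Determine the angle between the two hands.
Hour hand position: 10 x 30 + 45 x 0.5 = 322.5 degrees
Minute hand position: 45 x 6 = 270 degrees
Difference: |322.5 - 270| = 52.5 degrees
The angle between the hands is 52.5 degrees

Final answer: 52.5 degrees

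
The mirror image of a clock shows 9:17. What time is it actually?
Reflection across the vertical (12-6) axis maps a hand at angle A degrees to (360 - A) degrees, which sends a reading of T minutes past 12:00 to (720 - T) minutes past 12:00.
Mirror reads 9:17 = 557 minutes past 12:00.
Actual time: (720 - 557) mod 720 = 163 minutes = 2:43.

Final answer: 2:43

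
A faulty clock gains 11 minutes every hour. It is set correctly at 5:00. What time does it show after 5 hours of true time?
For every 60 true minutes, the faulty clock advances 60 + 11 = 71 minutes.
True elapsed: 5 hours = 300 minutes.
Faulty clock advances: 300 x 71/60 = 355 minutes (drift: 55 minutes ahead).
Shown time: 5:00 + 355 minutes = 10:55.

Final answer: 10:55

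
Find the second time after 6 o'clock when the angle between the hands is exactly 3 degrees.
At t minutes past 6:00, the hour hand is at 30 x 6 + 0.5t degrees and the minute hand is at 6t degrees.
The smaller angle between them is 3 degrees when |30H - 5.5t| = 3 or |30H - 5.5t| = 357.
With H = 6, solve 30 x 6 - 5.5t = +/- target for each target:
  t = (30 x 6 - 3) / 5.5 = 32.18
  t = (30 x 6 + 3) / 5.5 = 33.27
  t = (30 x 6 - 357) / 5.5 = -32.18 (outside (0, 60))
  t = (30 x 6 + 357) / 5.5 = 97.64 (outside (0, 60))
Valid solutions in (0, 60): {32.18, 33.27} minutes.
The second occurrence is t = 33.27 minutes.
The hands form a 3-degree angle at 33.27 minutes past 6:00.

Final answer: 33.27 minutes past 6:00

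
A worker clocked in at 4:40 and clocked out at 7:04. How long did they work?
From 4:40 to 7:04:
(7 x 60 + 4) - (4 x 60 + 40) = 424 - 280 = 144 minutes
= 2 hours and 24 minutes

Final answer: 2 hours and 24 minutes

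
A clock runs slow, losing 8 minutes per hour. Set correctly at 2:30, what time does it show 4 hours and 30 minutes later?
For every 60 true minutes, the faulty clock advances 60 - 8 = 52 minutes.
True elapsed: 4 hours and 30 minutes = 270 minutes.
Faulty clock advances: 270 x 52/60 = 234 minutes (drift: 36 minutes behind).
Shown time: 2:30 + 234 minutes = 6:24.

Final answer: 6:24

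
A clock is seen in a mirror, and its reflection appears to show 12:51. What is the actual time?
Reflection across the vertical (12-6) axis maps a hand at angle A degrees to (360 - A) degrees, which sends a reading of T minutes past 12:00 to (720 - T) minutes past 12:00.
Mirror reads 12:51 = 51 minutes past 12:00.
Actual time: (720 - 51) mod 720 = 669 minutes = 11:09.

Final answer: 11:09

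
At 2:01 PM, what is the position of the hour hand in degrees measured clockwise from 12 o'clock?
The hour hand moves 30 degrees per hour and 0.5 degrees per minute.
At 2:01: (2) x 30 + 1 x 0.5 = 60 + 0.5 = 60.5 degrees

Final answer: 60.5 degrees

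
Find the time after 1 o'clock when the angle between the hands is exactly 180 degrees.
For hands to be 180 degrees apart: |30H - 5.5t| = 180
With H = 1: t = (30 x 1 + 180)/5.5 = 38.18 or t = (30 x 1 - 180)/5.5 = -27.27
First valid solution (0 < t < 60): t = 38.18 minutes
The hands are opposite at 38.18 minutes past 1:00.

Final answer: 38.18 minutes past 1:00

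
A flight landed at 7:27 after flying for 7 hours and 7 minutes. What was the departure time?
Starting time: 7:27 = 447 total minutes past 12:00
Subtracting: 7 hours and 7 minutes = 427 minutes
447 - 427 = 20 minutes
= 20 minutes past 12:00 = 12:20

Final answer: 12:20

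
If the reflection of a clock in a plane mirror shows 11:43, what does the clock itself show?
Reflection across the vertical (12-6) axis maps a hand at angle A degrees to (360 - A) degrees, which sends a reading of T minutes past 12:00 to (720 - T) minutes past 12:00.
Mirror reads 11:43 = 703 minutes past 12:00.
Actual time: (720 - 703) mod 720 = 17 minutes = 12:17.

Final answer: 12:17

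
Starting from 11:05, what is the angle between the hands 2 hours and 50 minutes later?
First find the time 2 hours and 50 minutes after 11:05.
Total minutes: 11 x 60 + 5 + 2 x 60 + 50 = 835.
835 mod 720 = 115 minutes = 1:55.
Now compute the angle at 1:55:
Hour hand: 1 x 30 + 55 x 0.5 = 57.5 degrees
Minute hand: 55 x 6 = 330 degrees
Difference: |57.5 - 330| = 272.5 degrees
Smaller angle: 360 - 272.5 = 87.5 degrees

Final answer: 87.5 degrees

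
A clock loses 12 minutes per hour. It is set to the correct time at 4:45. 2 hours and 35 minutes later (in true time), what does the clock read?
For every 60 true minutes, the faulty clock advances 60 - 12 = 48 minutes.
True elapsed: 2 hours and 35 minutes = 155 minutes.
Faulty clock advances: 155 x 48/60 = 124 minutes (drift: 31 minutes behind).
Shown time: 4:45 + 124 minutes = 6:49.

Final answer: 6:49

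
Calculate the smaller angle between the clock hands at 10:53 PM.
Hour hand position: 10 x 30 + 53 x 0.5 = 326.5 degrees
Minute hand position: 53 x 6 = 318 degrees
Difference: |326.5 - 318| = 8.5 degrees
The angle between the hands is 8.5 degrees

Final answer: 8.5 degrees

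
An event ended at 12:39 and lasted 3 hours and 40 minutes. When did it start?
Starting time: 12:39 = 39 total minutes past 12:00
Subtracting: 3 hours and 40 minutes = 220 minutes
39 - 220 = -181 (negative, add 12 hours = 720) = 539 minutes
= 8 hours and 59 minutes past 12:00 = 8:59

Final answer: 8:59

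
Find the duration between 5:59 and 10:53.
From 5:59 to 10:53:
(10 x 60 + 53) - (5 x 60 + 59) = 653 - 359 = 294 minutes
= 4 hours and 54 minutes

Final answer: 4 hours and 54 minutes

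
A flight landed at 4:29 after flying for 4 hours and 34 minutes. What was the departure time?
Starting time: 4:29 = 269 total minutes past 12:00
Subtracting: 4 hours and 34 minutes = 274 minutes
269 - 274 = -5 (negative, add 12 hours = 720) = 715 minutes
= 11 hours and 55 minutes past 12:00 = 11:55

Final answer: 11:55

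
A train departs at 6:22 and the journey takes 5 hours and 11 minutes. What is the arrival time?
Starting time: 6:22
Adding 11 minutes to 22 minutes: 22 + 11 = 33 minutes
Adding 5 hours: 6 + 5 = 11
Final time: 11:33

Final answer: 11:33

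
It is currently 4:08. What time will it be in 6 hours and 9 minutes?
Starting time: 4:08
Adding 9 minutes to 8 minutes: 8 + 9 = 17 minutes
Adding 6 hours: 4 + 6 = 10
Final time: 10:17

Final answer: 10:17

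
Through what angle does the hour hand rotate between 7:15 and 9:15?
The hour hand moves 0.5 degrees per minute.
Time elapsed: 9:15 - 7:15 = 120 minutes
Angular displacement: 120 x 0.5 = 60 degrees

Final answer: 60 degrees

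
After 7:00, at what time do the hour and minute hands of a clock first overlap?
The minute hand gains 5.5 degrees per minute on the hour hand.
At 7:00, the hour hand is at 210 degrees and the minute hand is at 0 degrees.
The gap is 210 degrees. Time to close: 210/5.5 = 60 x 7/11 = 38.18 minutes.
The hands overlap at 38.18 minutes past 7:00.

Final answer: 38.18 minutes past 7:00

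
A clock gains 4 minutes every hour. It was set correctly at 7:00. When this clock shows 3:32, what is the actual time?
For every 60 true minutes, the faulty clock advances 64 minutes, so 1 faulty-clock minute corresponds to 60/64 true minutes.
From 7:00 to 3:32 on the faulty dial is 512 minutes.
True elapsed: 512 x 60/64 = 480 minutes = 8 hours.
True time: 7:00 + 8 hours = 3:00.

Final answer: 3:00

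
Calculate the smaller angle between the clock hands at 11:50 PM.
Hour hand position: 11 x 30 + 50 x 0.5 = 355 degrees
Minute hand position: 50 x 6 = 300 degrees
Difference: |355 - 300| = 55 degrees
The angle between the hands is 55 degrees

Final answer: 55 degrees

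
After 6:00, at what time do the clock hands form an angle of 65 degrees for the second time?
At t minutes past 6:00, the hour hand is at 30 x 6 + 0.5t degrees and the minute hand is at 6t degrees.
The smaller angle between them is 65 degrees when |30H - 5.5t| = 65 or |30H - 5.5t| = 295.
With H = 6, solve 30 x 6 - 5.5t = +/- target for each target:
  t = (30 x 6 - 65) / 5.5 = 20.91
  t = (30 x 6 + 65) / 5.5 = 44.55
  t = (30 x 6 - 295) / 5.5 = -20.91 (outside (0, 60))
  t = (30 x 6 + 295) / 5.5 = 86.36 (outside (0, 60))
Valid solutions in (0, 60): {20.91, 44.55} minutes.
The second occurrence is t = 44.55 minutes.
The hands form a 65-degree angle at 44.55 minutes past 6:00.

Final answer: 44.55 minutes past 6:00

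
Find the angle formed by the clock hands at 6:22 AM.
Hour hand position: 6 x 30 + 22 x 0.5 = 191 degrees
Minute hand position: 22 x 6 = 132 degrees
Difference: |191 - 132| = 59 degrees
The angle between the hands is 59 degrees

Final answer: 59 degrees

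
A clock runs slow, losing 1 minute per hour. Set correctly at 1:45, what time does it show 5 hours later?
For every 60 true minutes, the faulty clock advances 60 - 1 = 59 minutes.
True elapsed: 5 hours = 300 minutes.
Faulty clock advances: 300 x 59/60 = 295 minutes (drift: 5 minutes behind).
Shown time: 1:45 + 295 minutes = 6:40.

Final answer: 6:40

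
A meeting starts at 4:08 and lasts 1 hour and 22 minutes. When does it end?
Starting time: 4:08
Adding 22 minutes to 8 minutes: 8 + 22 = 30 minutes
Adding 1 hour: 4 + 1 = 5
Final time: 5:30

Final answer: 5:30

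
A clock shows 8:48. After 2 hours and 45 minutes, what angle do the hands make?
First find the time 2 hours and 45 minutes after 8:48.
Total minutes: 8 x 60 + 48 + 2 x 60 + 45 = 693.
693 mod 720 = 693 minutes = 11:33.
Now compute the angle at 11:33:
Hour hand: 11 x 30 + 33 x 0.5 = 346.5 degrees
Minute hand: 33 x 6 = 198 degrees
Difference: |346.5 - 198| = 148.5 degrees
The angle is 148.5 degrees

Final answer: 148.5 degrees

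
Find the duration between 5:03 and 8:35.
From 5:03 to 8:35:
(8 x 60 + 35) - (5 x 60 + 3) = 515 - 303 = 212 minutes
= 3 hours and 32 minutes

Final answer: 3 hours and 32 minutes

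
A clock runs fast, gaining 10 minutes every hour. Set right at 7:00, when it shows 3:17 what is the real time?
For every 60 true minutes, the faulty clock advances 70 minutes, so 1 faulty-clock minute corresponds to 60/70 true minutes.
From 7:00 to 3:17 on the faulty dial is 497 minutes.
True elapsed: 497 x 60/70 = 426 minutes = 7 hours and 6 minutes.
True time: 7:00 + 7 hours and 6 minutes = 2:06.

Final answer: 2:06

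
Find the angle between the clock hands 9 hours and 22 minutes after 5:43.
First find the time 9 hours and 22 minutes after 5:43.
Total minutes: 5 x 60 + 43 + 9 x 60 + 22 = 905.
905 mod 720 = 185 minutes = 3:05.
Now compute the angle at 3:05:
Hour hand: 3 x 30 + 5 x 0.5 = 92.5 degrees
Minute hand: 5 x 6 = 30 degrees
Difference: |92.5 - 30| = 62.5 degrees
The angle is 62.5 degrees

Final answer: 62.5 degrees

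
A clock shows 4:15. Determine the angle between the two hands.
Hour hand position: 4 x 30 + 15 x 0.5 = 127.5 degrees
Minute hand position: 15 x 6 = 90 degrees
Difference: |127.5 - 90| = 37.5 degrees
The angle between the hands is 37.5 degrees

Final answer: 37.5 degrees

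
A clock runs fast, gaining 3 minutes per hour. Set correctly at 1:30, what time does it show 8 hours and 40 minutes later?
For every 60 true minutes, the faulty clock advances 60 + 3 = 63 minutes.
True elapsed: 8 hours and 40 minutes = 520 minutes.
Faulty clock advances: 520 x 63/60 = 546 minutes (drift: 26 minutes ahead).
Shown time: 1:30 + 546 minutes = 10:36.

Final answer: 10:36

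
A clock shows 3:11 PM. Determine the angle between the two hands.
Hour hand position: 3 x 30 + 11 x 0.5 = 95.5 degrees
Minute hand position: 11 x 6 = 66 degrees
Difference: |95.5 - 66| = 29.5 degrees
The angle between the hands is 29.5 degrees

Final answer: 29.5 degrees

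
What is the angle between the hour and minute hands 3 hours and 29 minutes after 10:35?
First find the time 3 hours and 29 minutes after 10:35.
Total minutes: 10 x 60 + 35 + 3 x 60 + 29 = 844.
844 mod 720 = 124 minutes = 2:04.
Now compute the angle at 2:04:
Hour hand: 2 x 30 + 4 x 0.5 = 62 degrees
Minute hand: 4 x 6 = 24 degrees
Difference: |62 - 24| = 38 degrees
The angle is 38 degrees

Final answer: 38 degrees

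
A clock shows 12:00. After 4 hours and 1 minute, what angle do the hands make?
First find the time 4 hours and 1 minute after 12:00.
Total minutes: 12 x 60 + 0 + 4 x 60 + 1 = 961.
961 mod 720 = 241 minutes = 4:01.
Now compute the angle at 4:01:
Hour hand: 4 x 30 + 1 x 0.5 = 120.5 degrees
Minute hand: 1 x 6 = 6 degrees
Difference: |120.5 - 6| = 114.5 degrees
The angle is 114.5 degrees

Final answer: 114.5 degrees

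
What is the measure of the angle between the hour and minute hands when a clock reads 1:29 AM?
Hour hand position: 1 x 30 + 29 x 0.5 = 44.5 degrees
Minute hand position: 29 x 6 = 174 degrees
Difference: |44.5 - 174| = 129.5 degrees
The angle between the hands is 129.5 degrees

Final answer: 129.5 degrees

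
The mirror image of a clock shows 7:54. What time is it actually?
Reflection across the vertical (12-6) axis maps a hand at angle A degrees to (360 - A) degrees, which sends a reading of T minutes past 12:00 to (720 - T) minutes past 12:00.
Mirror reads 7:54 = 474 minutes past 12:00.
Actual time: (720 - 474) mod 720 = 246 minutes = 4:06.

Final answer: 4:06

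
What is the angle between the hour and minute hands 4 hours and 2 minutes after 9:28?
First find the time 4 hours and 2 minutes after 9:28.
Total minutes: 9 x 60 + 28 + 4 x 60 + 2 = 810.
810 mod 720 = 90 minutes = 1:30.
Now compute the angle at 1:30:
Hour hand: 1 x 30 + 30 x 0.5 = 45 degrees
Minute hand: 30 x 6 = 180 degrees
Difference: |45 - 180| = 135 degrees
The angle is 135 degrees

Final answer: 135 degrees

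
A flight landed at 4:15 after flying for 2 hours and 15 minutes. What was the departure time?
Starting time: 4:15 = 255 total minutes past 12:00
Subtracting: 2 hours and 15 minutes = 135 minutes
255 - 135 = 120 minutes
= 2 hours past 12:00 = 2:00

Final answer: 2:00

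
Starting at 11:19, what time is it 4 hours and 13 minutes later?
Starting time: 11:19
Adding 13 minutes to 19 minutes: 19 + 13 = 32 minutes
Adding 4 hours: 11 + 4 = 15 - 12 = 3
Final time: 3:32

Final answer: 3:32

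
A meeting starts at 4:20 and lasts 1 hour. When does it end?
Starting time: 4:20
Adding 0 minutes to 20 minutes: 20 + 0 = 20 minutes
Adding 1 hour: 4 + 1 = 5
Final time: 5:20

Final answer: 5:20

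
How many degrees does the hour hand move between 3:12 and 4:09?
The hour hand moves 0.5 degrees per minute.
Time elapsed: 4:09 - 3:12 = 57 minutes
Angular displacement: 57 x 0.5 = 28.5 degrees

Final answer: 28.5 degrees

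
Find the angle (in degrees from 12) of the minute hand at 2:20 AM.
The minute hand moves 6 degrees per minute.
At 2:20: 20 x 6 = 120 degrees

Final answer: 120 degrees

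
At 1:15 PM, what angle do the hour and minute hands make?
Hour hand position: 1 x 30 + 15 x 0.5 = 37.5 degrees
Minute hand position: 15 x 6 = 90 degrees
Difference: |37.5 - 90| = 52.5 degrees
The angle between the hands is 52.5 degrees

Final answer: 52.5 degrees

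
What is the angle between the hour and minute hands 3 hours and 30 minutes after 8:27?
First find the time 3 hours and 30 minutes after 8:27.
Total minutes: 8 x 60 + 27 + 3 x 60 + 30 = 717.
717 mod 720 = 717 minutes = 11:57.
Now compute the angle at 11:57:
Hour hand: 11 x 30 + 57 x 0.5 = 358.5 degrees
Minute hand: 57 x 6 = 342 degrees
Difference: |358.5 - 342| = 16.5 degrees
The angle is 16.5 degrees

Final answer: 16.5 degrees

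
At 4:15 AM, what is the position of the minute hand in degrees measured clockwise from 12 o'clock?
The minute hand moves 6 degrees per minute.
At 4:15: 15 x 6 = 90 degrees

Final answer: 90 degrees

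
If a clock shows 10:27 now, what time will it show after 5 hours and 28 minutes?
Starting time: 10:27
Adding 28 minutes to 27 minutes: 27 + 28 = 55 minutes
Adding 5 hours: 10 + 5 = 15 - 12 = 3
Final time: 3:55

Final answer: 3:55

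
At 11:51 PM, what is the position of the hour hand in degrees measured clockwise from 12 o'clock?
The hour hand moves 30 degrees per hour and 0.5 degrees per minute.
At 11:51: (11) x 30 + 51 x 0.5 = 330 + 25.5 = 355.5 degrees

Final answer: 355.5 degrees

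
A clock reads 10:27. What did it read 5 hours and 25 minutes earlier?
Starting time: 10:27 = 627 total minutes past 12:00
Subtracting: 5 hours and 25 minutes = 325 minutes
627 - 325 = 302 minutes
= 5 hours and 2 minutes past 12:00 = 5:02

Final answer: 5:02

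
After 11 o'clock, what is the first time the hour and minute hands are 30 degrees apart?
At t minutes past 11:00, the hour hand is at 30 x 11 + 0.5t degrees and the minute hand is at 6t degrees.
The smaller angle between them is 30 degrees when |30H - 5.5t| = 30 or |30H - 5.5t| = 330.
With H = 11, solve 30 x 11 - 5.5t = +/- target for each target:
  t = (30 x 11 - 30) / 5.5 = 54.55
  t = (30 x 11 + 30) / 5.5 = 65.45 (outside (0, 60))
  t = (30 x 11 - 330) / 5.5 = 0 (outside (0, 60))
  t = (30 x 11 + 330) / 5.5 = 120 (outside (0, 60))
Valid solutions in (0, 60): {54.55} minutes.
The first occurrence is t = 54.55 minutes.
The hands form a 30-degree angle at 54.55 minutes past 11:00.

Final answer: 54.55 minutes past 11:00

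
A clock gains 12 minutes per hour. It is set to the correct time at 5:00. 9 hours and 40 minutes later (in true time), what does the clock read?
For every 60 true minutes, the faulty clock advances 60 + 12 = 72 minutes.
True elapsed: 9 hours and 40 minutes = 580 minutes.
Faulty clock advances: 580 x 72/60 = 696 minutes (drift: 116 minutes ahead).
Shown time: 5:00 + 696 minutes = 4:36.

Final answer: 4:36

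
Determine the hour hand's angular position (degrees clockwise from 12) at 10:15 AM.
The hour hand moves 30 degrees per hour and 0.5 degrees per minute.
At 10:15: (10) x 30 + 15 x 0.5 = 300 + 7.5 = 307.5 degrees

Final answer: 307.5 degrees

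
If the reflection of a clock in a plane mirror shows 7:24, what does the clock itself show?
Reflection across the vertical (12-6) axis maps a hand at angle A degrees to (360 - A) degrees, which sends a reading of T minutes past 12:00 to (720 - T) minutes past 12:00.
Mirror reads 7:24 = 444 minutes past 12:00.
Actual time: (720 - 444) mod 720 = 276 minutes = 4:36.

Final answer: 4:36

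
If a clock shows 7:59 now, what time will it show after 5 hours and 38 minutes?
Starting time: 7:59
Adding 38 minutes to 59 minutes: 59 + 38 = 97 minutes = 1 hour and 37 minutes
Adding 5 hours: 7 + 5 + 1 (carry) = 13 - 12 = 1
Final time: 1:37

Final answer: 1:37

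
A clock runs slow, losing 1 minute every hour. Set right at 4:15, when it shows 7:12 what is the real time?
For every 60 true minutes, the faulty clock advances 59 minutes, so 1 faulty-clock minute corresponds to 60/59 true minutes.
From 4:15 to 7:12 on the faulty dial is 177 minutes.
True elapsed: 177 x 60/59 = 180 minutes = 3 hours.
True time: 4:15 + 3 hours = 7:15.

Final answer: 7:15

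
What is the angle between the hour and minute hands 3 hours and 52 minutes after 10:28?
First find the time 3 hours and 52 minutes after 10:28.
Total minutes: 10 x 60 + 28 + 3 x 60 + 52 = 860.
860 mod 720 = 140 minutes = 2:20.
Now compute the angle at 2:20:
Hour hand: 2 x 30 + 20 x 0.5 = 70 degrees
Minute hand: 20 x 6 = 120 degrees
Difference: |70 - 120| = 50 degrees
The angle is 50 degrees

Final answer: 50 degrees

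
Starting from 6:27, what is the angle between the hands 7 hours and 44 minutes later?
First find the time 7 hours and 44 minutes after 6:27.
Total minutes: 6 x 60 + 27 + 7 x 60 + 44 = 851.
851 mod 720 = 131 minutes = 2:11.
Now compute the angle at 2:11:
Hour hand: 2 x 30 + 11 x 0.5 = 65.5 degrees
Minute hand: 11 x 6 = 66 degrees
Difference: |65.5 - 66| = 0.5 degrees
The angle is 0.5 degrees

Final answer: 0.5 degrees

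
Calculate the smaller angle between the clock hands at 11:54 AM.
Hour hand position: 11 x 30 + 54 x 0.5 = 357 degrees
Minute hand position: 54 x 6 = 324 degrees
Difference: |357 - 324| = 33 degrees
The angle between the hands is 33 degrees

Final answer: 33 degrees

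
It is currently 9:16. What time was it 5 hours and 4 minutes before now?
Starting time: 9:16 = 556 total minutes past 12:00
Subtracting: 5 hours and 4 minutes = 304 minutes
556 - 304 = 252 minutes
= 4 hours and 12 minutes past 12:00 = 4:12

Final answer: 4:12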